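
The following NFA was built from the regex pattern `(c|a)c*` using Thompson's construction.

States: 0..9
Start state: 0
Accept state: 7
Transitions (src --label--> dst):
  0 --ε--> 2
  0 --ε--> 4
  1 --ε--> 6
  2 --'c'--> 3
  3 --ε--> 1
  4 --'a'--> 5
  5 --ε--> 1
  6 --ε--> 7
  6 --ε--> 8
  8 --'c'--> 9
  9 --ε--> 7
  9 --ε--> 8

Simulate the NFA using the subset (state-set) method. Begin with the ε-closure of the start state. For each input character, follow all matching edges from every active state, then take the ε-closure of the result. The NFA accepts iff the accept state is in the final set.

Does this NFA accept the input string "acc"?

Answer: ACCEPT

Derivation:
start: ε-closure({0}) = {0,2,4}
'a' @ 1: {1,5,6,7,8}  (accept∈set)
'c' @ 2: {7,8,9}  (accept∈set)
'c' @ 3: {7,8,9}  (accept∈set)
final: {7,8,9}; accept 7 in set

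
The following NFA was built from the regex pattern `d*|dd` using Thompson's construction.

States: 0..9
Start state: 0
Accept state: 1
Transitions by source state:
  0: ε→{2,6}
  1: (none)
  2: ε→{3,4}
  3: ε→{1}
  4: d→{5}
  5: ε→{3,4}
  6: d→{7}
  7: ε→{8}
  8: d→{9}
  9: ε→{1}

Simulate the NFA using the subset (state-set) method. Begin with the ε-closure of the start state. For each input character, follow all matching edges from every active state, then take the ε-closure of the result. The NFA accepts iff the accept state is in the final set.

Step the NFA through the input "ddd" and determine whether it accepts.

Answer: ACCEPT

Steps:
initial (ε-close {0}): {0,1,2,3,4,6}
'd' @ 1: {1,3,4,5,7,8}  (accept∈set)
'd' @ 2: {1,3,4,5,9}  (accept∈set)
'd' @ 3: {1,3,4,5}  (accept∈set)
end set {1,3,4,5} — state 1 in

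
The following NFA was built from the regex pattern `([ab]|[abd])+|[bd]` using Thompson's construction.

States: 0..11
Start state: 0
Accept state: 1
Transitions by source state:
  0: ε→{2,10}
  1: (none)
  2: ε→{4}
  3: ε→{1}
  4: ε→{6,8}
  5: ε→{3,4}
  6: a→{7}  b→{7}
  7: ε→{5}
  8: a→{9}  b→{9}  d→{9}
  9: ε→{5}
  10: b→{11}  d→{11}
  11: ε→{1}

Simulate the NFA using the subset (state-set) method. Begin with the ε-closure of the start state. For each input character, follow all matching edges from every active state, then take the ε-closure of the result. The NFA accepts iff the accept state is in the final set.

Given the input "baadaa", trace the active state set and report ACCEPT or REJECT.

Answer: ACCEPT

Steps:
S₀ = ε-closure({0}) = {0,2,4,6,8,10}
'b' @ 1: {1,3,4,5,6,7,8,9,11}  [accepting]
'a' @ 2: {1,3,4,5,6,7,8,9}  [accepting]
'a' @ 3: {1,3,4,5,6,7,8,9}  [accepting]
'd' @ 4: {1,3,4,5,6,8,9}  [accepting]
'a' @ 5: {1,3,4,5,6,7,8,9}  [accepting]
'a' @ 6: {1,3,4,5,6,7,8,9}  [accepting]
after full input: {1,3,4,5,6,7,8,9}  (accept=1 in)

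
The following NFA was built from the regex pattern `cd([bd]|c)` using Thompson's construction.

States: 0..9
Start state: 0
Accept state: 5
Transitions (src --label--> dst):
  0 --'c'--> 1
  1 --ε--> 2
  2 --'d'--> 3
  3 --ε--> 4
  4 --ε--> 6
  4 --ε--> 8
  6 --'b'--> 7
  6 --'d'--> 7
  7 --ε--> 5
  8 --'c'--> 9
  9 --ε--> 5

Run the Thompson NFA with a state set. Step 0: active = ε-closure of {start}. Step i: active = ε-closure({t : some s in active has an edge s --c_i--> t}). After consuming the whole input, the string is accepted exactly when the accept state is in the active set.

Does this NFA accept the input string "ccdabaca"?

Answer: REJECT

Trace:
S₀ = ε-closure({0}) = {0}
'c' @ 1: {1,2}
'c' @ 2: {}  — state set empty
rest 'dabaca' ignored (set empty)
final: {}; accept 5 not in set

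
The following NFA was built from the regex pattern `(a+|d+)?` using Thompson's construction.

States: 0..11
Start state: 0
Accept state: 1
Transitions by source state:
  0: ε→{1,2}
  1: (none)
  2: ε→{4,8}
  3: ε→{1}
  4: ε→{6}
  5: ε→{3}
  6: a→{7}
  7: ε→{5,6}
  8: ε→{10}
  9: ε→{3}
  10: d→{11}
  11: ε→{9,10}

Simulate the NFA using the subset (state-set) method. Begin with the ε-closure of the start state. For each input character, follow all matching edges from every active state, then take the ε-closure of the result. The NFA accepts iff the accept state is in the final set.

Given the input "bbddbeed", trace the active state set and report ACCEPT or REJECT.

start: ε-closure({0}) = {0,1,2,4,6,8,10}
'b' @ 1: {}  — state set empty
rest 'bddbeed' ignored (set empty)
final: {}; accept 1 not in set

Answer: REJECT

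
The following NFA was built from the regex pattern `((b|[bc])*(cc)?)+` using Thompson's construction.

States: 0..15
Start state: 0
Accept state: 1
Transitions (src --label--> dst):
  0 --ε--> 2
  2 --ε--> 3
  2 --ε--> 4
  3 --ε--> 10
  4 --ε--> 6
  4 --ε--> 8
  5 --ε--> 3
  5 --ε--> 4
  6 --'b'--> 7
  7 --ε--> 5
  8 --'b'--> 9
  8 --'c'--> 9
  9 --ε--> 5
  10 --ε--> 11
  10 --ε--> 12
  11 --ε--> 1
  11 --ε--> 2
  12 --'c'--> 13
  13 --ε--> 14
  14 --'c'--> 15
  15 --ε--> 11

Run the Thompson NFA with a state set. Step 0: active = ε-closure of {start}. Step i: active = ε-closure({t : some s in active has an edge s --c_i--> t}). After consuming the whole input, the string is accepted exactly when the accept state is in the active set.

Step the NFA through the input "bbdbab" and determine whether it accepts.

Answer: REJECT

Derivation:
initial (ε-close {0}): {0,1,2,3,4,6,8,10,11,12}
'b' @ 1: {1,2,3,4,5,6,7,8,9,10,11,12}  (accept∈set)
'b' @ 2: {1,2,3,4,5,6,7,8,9,10,11,12}  (accept∈set)
'd' @ 3: {}  — state set empty
rest 'bab' ignored (set empty)
end set {} — state 1 not in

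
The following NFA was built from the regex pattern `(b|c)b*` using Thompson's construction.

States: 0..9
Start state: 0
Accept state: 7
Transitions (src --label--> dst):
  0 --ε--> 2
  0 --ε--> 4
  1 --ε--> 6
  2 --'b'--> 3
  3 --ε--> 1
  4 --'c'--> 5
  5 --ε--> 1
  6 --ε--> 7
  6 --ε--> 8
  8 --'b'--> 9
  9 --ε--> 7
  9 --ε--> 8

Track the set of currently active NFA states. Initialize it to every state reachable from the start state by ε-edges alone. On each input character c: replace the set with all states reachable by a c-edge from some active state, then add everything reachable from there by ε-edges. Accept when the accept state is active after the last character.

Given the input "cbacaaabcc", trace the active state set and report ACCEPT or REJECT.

Answer: REJECT

Derivation:
initial (ε-close {0}): {0,2,4}
'c' @ 1: {1,5,6,7,8}  (accept∈set)
'b' @ 2: {7,8,9}  (accept∈set)
'a' @ 3: {}  — no active states
rest 'caaabcc' ignored (set empty)
end set {} — state 7 not in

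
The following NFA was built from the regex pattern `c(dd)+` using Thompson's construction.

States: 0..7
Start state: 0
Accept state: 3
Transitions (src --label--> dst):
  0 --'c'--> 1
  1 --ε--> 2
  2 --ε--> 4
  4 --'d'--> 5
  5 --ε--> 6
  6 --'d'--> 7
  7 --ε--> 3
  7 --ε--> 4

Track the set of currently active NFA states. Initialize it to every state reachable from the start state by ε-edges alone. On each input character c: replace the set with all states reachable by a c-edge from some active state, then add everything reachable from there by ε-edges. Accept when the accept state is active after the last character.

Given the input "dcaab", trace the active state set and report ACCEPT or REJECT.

Answer: REJECT

Steps:
initial (ε-close {0}): {0}
'd' @ 1: {}  — dead — no transitions
rest 'caab' ignored (set empty)
after full input: {}  (accept=3 not in)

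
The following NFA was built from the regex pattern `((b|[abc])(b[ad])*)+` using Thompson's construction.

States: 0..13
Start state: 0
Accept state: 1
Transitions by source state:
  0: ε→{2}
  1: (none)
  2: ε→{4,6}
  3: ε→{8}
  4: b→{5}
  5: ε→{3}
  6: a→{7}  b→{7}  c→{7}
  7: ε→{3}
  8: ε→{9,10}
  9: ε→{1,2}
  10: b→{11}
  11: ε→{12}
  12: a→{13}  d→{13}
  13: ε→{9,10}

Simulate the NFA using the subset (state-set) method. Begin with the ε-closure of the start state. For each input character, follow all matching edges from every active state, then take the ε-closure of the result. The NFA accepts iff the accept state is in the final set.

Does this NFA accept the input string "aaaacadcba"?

Answer: REJECT

Derivation:
S₀ = ε-closure({0}) = {0,2,4,6}
'a' @ 1: {1,2,3,4,6,7,8,9,10}  (accept∈set)
'a' @ 2: {1,2,3,4,6,7,8,9,10}  (accept∈set)
'a' @ 3: {1,2,3,4,6,7,8,9,10}  (accept∈set)
'a' @ 4: {1,2,3,4,6,7,8,9,10}  (accept∈set)
'c' @ 5: {1,2,3,4,6,7,8,9,10}  (accept∈set)
'a' @ 6: {1,2,3,4,6,7,8,9,10}  (accept∈set)
'd' @ 7: {}  — dead — no transitions
rest 'cba' ignored (set empty)
end set {} — state 1 not in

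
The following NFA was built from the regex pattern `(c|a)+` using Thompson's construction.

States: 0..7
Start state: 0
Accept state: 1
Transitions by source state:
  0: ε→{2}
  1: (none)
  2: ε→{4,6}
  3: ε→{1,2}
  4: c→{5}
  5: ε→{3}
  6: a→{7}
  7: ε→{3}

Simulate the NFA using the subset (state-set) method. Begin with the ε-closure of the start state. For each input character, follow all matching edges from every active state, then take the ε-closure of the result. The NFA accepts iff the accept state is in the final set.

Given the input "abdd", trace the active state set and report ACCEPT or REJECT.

Answer: REJECT

Steps:
S₀ = ε-closure({0}) = {0,2,4,6}
'a' @ 1: {1,2,3,4,6,7}  (accept∈set)
'b' @ 2: {}  — no active states
rest 'dd' ignored (set empty)
end set {} — state 1 not in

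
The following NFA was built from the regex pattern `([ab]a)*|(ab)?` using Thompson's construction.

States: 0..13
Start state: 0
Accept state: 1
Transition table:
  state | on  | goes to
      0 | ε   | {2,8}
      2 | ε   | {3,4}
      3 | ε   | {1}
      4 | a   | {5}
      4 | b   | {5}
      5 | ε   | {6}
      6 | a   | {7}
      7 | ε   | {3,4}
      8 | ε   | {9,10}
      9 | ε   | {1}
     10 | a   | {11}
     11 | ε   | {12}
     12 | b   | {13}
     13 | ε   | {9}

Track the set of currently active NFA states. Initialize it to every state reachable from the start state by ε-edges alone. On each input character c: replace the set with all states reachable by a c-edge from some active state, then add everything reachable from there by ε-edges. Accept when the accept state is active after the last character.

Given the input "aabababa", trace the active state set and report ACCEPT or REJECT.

start: ε-closure({0}) = {0,1,2,3,4,8,9,10}
'a' @ 1: {5,6,11,12}
'a' @ 2: {1,3,4,7}  (accept∈set)
'b' @ 3: {5,6}
'a' @ 4: {1,3,4,7}  (accept∈set)
'b' @ 5: {5,6}
'a' @ 6: {1,3,4,7}  (accept∈set)
'b' @ 7: {5,6}
'a' @ 8: {1,3,4,7}  (accept∈set)
after full input: {1,3,4,7}  (accept=1 in)

Answer: ACCEPT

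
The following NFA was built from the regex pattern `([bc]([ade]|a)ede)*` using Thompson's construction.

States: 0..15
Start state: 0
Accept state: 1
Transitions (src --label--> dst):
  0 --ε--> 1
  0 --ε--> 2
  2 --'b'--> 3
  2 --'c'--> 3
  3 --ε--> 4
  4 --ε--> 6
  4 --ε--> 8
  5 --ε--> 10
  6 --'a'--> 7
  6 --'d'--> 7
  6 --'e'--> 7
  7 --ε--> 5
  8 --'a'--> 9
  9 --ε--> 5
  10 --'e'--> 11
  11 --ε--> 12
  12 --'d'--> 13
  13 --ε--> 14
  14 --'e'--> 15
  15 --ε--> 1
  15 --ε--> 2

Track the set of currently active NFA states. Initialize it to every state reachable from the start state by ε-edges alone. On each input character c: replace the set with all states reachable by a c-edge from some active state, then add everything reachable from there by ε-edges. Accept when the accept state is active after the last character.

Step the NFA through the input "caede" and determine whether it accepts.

Answer: ACCEPT

Trace:
S₀ = ε-closure({0}) = {0,1,2}
'c' @ 1: {3,4,6,8}
'a' @ 2: {5,7,9,10}
'e' @ 3: {11,12}
'd' @ 4: {13,14}
'e' @ 5: {1,2,15}  (accept∈set)
end set {1,2,15} — state 1 in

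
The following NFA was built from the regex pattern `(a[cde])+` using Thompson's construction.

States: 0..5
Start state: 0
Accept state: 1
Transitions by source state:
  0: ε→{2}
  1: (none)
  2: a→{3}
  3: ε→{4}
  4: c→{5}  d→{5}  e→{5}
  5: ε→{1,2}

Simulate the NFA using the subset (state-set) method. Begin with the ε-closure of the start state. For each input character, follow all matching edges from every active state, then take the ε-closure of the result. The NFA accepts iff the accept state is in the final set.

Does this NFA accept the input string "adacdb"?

S₀ = ε-closure({0}) = {0,2}
'a' @ 1: {3,4}
'd' @ 2: {1,2,5}  [accepting]
'a' @ 3: {3,4}
'c' @ 4: {1,2,5}  [accepting]
'd' @ 5: {}  — no active states
rest 'b' ignored (set empty)
after full input: {}  (accept=1 not in)

Answer: REJECT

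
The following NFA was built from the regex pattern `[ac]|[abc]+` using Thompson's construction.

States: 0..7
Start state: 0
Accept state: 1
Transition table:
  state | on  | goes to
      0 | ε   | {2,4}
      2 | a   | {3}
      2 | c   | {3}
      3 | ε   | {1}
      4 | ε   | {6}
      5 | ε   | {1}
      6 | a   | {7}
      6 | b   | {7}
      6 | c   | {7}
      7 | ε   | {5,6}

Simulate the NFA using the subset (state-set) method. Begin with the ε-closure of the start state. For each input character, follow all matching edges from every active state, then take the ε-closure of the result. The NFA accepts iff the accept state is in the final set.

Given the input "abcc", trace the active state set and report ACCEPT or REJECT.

Answer: ACCEPT

Steps:
start: ε-closure({0}) = {0,2,4,6}
'a' @ 1: {1,3,5,6,7}  [accepting]
'b' @ 2: {1,5,6,7}  [accepting]
'c' @ 3: {1,5,6,7}  [accepting]
'c' @ 4: {1,5,6,7}  [accepting]
end set {1,5,6,7} — state 1 in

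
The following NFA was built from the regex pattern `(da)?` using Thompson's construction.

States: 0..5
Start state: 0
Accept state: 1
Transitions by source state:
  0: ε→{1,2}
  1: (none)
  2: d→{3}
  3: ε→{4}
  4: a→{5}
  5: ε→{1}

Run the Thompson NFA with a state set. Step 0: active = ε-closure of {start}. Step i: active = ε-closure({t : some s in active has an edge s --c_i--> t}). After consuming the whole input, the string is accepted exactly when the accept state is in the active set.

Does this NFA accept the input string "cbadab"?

S₀ = ε-closure({0}) = {0,1,2}
'c' @ 1: {}  — state set empty
rest 'badab' ignored (set empty)
end set {} — state 1 not in

Answer: REJECT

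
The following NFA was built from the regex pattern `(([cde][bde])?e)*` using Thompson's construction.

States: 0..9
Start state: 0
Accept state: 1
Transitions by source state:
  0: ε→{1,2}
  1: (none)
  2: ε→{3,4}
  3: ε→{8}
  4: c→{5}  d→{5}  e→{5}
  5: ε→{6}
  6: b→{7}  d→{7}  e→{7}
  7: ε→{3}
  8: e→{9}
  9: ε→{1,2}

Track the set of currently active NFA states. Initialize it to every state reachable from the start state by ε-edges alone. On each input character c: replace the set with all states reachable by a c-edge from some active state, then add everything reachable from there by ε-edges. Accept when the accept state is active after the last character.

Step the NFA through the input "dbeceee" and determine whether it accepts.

initial (ε-close {0}): {0,1,2,3,4,8}
'd' @ 1: {5,6}
'b' @ 2: {3,7,8}
'e' @ 3: {1,2,3,4,8,9}  [accepting]
'c' @ 4: {5,6}
'e' @ 5: {3,7,8}
'e' @ 6: {1,2,3,4,8,9}  [accepting]
'e' @ 7: {1,2,3,4,5,6,8,9}  [accepting]
end set {1,2,3,4,5,6,8,9} — state 1 in

Answer: ACCEPT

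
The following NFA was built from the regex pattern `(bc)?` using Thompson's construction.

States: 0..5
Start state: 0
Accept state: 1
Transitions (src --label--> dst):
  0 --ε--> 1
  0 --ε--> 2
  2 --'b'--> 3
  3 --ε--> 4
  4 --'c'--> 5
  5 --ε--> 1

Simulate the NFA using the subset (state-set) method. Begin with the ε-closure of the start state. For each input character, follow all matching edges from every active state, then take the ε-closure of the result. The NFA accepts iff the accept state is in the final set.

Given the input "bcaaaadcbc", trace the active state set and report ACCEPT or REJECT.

Answer: REJECT

Derivation:
initial (ε-close {0}): {0,1,2}
'b' @ 1: {3,4}
'c' @ 2: {1,5}  [accepting]
'a' @ 3: {}  — no active states
rest 'aaadcbc' ignored (set empty)
end set {} — state 1 not in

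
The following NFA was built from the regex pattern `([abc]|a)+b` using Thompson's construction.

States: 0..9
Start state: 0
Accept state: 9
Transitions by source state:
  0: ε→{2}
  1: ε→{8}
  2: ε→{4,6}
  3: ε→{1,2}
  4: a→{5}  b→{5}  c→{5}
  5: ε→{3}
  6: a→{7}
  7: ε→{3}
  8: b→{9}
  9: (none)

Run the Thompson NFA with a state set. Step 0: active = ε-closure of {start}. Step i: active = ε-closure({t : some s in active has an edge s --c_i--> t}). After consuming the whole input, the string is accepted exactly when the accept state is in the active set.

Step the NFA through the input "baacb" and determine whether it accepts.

Answer: ACCEPT

Trace:
start: ε-closure({0}) = {0,2,4,6}
'b' @ 1: {1,2,3,4,5,6,8}
'a' @ 2: {1,2,3,4,5,6,7,8}
'a' @ 3: {1,2,3,4,5,6,7,8}
'c' @ 4: {1,2,3,4,5,6,8}
'b' @ 5: {1,2,3,4,5,6,8,9}  [accepting]
after full input: {1,2,3,4,5,6,8,9}  (accept=9 in)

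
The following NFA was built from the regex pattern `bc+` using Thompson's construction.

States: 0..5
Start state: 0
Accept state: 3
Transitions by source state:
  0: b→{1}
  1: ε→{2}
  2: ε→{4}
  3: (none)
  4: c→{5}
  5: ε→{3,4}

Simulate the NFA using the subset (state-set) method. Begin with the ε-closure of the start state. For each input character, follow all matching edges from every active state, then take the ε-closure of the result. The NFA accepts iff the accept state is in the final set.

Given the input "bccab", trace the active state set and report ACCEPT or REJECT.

Answer: REJECT

Trace:
start: ε-closure({0}) = {0}
'b' @ 1: {1,2,4}
'c' @ 2: {3,4,5}  (accept∈set)
'c' @ 3: {3,4,5}  (accept∈set)
'a' @ 4: {}  — state set empty
rest 'b' ignored (set empty)
after full input: {}  (accept=3 not in)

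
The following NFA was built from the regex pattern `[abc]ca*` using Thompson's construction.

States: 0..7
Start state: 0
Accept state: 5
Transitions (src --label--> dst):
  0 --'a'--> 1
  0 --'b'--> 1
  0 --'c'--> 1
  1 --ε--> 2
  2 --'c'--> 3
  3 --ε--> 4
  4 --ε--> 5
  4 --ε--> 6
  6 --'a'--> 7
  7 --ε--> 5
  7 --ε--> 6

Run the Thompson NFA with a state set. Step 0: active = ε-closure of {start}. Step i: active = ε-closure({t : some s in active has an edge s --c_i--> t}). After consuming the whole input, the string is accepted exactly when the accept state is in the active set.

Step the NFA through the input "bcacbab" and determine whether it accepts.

start: ε-closure({0}) = {0}
'b' @ 1: {1,2}
'c' @ 2: {3,4,5,6}  [accepting]
'a' @ 3: {5,6,7}  [accepting]
'c' @ 4: {}  — state set empty
rest 'bab' ignored (set empty)
end set {} — state 5 not in

Answer: REJECT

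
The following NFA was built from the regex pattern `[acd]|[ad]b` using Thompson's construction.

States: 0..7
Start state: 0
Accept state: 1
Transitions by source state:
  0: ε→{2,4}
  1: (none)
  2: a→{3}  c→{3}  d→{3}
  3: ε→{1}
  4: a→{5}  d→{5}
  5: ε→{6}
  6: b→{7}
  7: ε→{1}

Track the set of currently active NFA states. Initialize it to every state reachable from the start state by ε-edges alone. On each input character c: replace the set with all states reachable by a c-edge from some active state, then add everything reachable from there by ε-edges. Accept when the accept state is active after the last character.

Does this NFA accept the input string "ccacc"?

Answer: REJECT

Steps:
S₀ = ε-closure({0}) = {0,2,4}
'c' @ 1: {1,3}  (accept∈set)
'c' @ 2: {}  — state set empty
rest 'acc' ignored (set empty)
final: {}; accept 1 not in set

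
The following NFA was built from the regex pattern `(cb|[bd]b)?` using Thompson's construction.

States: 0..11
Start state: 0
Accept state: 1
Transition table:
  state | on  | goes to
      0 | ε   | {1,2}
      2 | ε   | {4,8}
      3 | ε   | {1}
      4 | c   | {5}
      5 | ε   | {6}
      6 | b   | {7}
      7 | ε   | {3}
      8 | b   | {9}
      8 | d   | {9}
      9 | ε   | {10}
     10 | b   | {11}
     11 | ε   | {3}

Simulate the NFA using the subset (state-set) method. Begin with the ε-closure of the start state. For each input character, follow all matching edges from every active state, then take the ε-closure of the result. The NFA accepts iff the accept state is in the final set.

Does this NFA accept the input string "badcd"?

Answer: REJECT

Derivation:
initial (ε-close {0}): {0,1,2,4,8}
'b' @ 1: {9,10}
'a' @ 2: {}  — no active states
rest 'dcd' ignored (set empty)
after full input: {}  (accept=1 not in)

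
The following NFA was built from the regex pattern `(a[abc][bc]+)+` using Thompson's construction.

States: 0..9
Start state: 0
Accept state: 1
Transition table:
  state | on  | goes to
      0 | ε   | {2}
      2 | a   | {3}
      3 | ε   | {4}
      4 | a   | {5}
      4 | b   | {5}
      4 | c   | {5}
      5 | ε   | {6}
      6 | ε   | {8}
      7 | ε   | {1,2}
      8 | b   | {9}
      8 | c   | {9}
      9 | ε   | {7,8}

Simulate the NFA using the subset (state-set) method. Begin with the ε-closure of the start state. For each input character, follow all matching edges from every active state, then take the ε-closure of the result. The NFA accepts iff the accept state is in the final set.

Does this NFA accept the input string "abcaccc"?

S₀ = ε-closure({0}) = {0,2}
'a' @ 1: {3,4}
'b' @ 2: {5,6,8}
'c' @ 3: {1,2,7,8,9}  ✓accept
'a' @ 4: {3,4}
'c' @ 5: {5,6,8}
'c' @ 6: {1,2,7,8,9}  ✓accept
'c' @ 7: {1,2,7,8,9}  ✓accept
final: {1,2,7,8,9}; accept 1 in set

Answer: ACCEPT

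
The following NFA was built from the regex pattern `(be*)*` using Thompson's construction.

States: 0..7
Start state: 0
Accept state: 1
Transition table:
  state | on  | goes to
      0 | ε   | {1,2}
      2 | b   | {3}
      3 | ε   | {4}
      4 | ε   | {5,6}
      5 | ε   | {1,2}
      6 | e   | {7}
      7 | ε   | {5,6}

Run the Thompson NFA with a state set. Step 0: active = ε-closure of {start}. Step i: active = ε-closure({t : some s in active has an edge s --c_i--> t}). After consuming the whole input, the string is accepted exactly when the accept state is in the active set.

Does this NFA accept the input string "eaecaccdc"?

S₀ = ε-closure({0}) = {0,1,2}
'e' @ 1: {}  — no active states
rest 'aecaccdc' ignored (set empty)
after full input: {}  (accept=1 not in)

Answer: REJECT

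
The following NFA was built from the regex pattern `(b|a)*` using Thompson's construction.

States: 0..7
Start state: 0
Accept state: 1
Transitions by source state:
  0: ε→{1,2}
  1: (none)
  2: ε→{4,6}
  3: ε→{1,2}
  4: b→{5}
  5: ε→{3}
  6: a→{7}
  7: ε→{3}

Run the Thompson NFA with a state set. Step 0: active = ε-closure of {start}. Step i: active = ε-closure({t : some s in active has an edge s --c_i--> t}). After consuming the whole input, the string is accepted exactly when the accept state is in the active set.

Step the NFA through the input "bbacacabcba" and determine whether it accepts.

initial (ε-close {0}): {0,1,2,4,6}
'b' @ 1: {1,2,3,4,5,6}  [accepting]
'b' @ 2: {1,2,3,4,5,6}  [accepting]
'a' @ 3: {1,2,3,4,6,7}  [accepting]
'c' @ 4: {}  — dead — no transitions
rest 'acabcba' ignored (set empty)
end set {} — state 1 not in

Answer: REJECT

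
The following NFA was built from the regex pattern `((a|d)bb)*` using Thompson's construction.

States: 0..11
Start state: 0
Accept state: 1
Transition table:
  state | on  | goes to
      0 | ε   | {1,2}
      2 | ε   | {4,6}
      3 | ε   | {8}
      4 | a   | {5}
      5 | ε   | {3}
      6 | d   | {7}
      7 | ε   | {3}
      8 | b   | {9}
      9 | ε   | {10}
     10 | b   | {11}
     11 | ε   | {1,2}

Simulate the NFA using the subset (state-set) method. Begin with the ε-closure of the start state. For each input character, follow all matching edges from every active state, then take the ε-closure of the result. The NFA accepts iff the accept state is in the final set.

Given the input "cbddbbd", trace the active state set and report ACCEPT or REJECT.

Answer: REJECT

Derivation:
start: ε-closure({0}) = {0,1,2,4,6}
'c' @ 1: {}  — dead — no transitions
rest 'bddbbd' ignored (set empty)
final: {}; accept 1 not in set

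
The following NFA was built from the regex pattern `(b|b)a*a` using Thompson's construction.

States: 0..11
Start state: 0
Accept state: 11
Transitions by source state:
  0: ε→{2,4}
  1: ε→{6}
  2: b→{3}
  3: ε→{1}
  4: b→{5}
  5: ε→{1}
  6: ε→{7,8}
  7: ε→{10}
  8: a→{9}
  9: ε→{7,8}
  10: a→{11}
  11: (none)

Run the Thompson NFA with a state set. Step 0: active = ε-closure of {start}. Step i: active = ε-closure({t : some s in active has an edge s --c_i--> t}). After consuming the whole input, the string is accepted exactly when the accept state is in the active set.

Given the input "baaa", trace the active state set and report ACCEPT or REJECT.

S₀ = ε-closure({0}) = {0,2,4}
'b' @ 1: {1,3,5,6,7,8,10}
'a' @ 2: {7,8,9,10,11}  ✓accept
'a' @ 3: {7,8,9,10,11}  ✓accept
'a' @ 4: {7,8,9,10,11}  ✓accept
final: {7,8,9,10,11}; accept 11 in set

Answer: ACCEPT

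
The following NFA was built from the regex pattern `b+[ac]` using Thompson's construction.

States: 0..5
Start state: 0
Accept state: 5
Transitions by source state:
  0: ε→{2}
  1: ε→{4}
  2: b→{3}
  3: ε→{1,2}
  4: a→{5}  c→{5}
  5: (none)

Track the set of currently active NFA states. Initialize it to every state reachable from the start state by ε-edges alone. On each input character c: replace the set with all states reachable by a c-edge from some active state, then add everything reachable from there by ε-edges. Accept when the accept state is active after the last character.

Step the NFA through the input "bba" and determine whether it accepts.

start: ε-closure({0}) = {0,2}
'b' @ 1: {1,2,3,4}
'b' @ 2: {1,2,3,4}
'a' @ 3: {5}  (accept∈set)
after full input: {5}  (accept=5 in)

Answer: ACCEPT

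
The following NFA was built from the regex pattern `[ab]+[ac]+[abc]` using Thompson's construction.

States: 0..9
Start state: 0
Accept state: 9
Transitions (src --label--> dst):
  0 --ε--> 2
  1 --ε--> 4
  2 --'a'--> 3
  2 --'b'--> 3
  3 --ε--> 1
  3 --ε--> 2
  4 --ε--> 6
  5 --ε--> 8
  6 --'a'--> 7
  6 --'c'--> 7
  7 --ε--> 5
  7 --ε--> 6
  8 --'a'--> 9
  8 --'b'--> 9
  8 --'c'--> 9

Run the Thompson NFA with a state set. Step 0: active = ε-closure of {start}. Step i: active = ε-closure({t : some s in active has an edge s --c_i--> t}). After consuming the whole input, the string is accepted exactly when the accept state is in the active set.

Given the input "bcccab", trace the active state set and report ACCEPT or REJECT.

S₀ = ε-closure({0}) = {0,2}
'b' @ 1: {1,2,3,4,6}
'c' @ 2: {5,6,7,8}
'c' @ 3: {5,6,7,8,9}  [accepting]
'c' @ 4: {5,6,7,8,9}  [accepting]
'a' @ 5: {5,6,7,8,9}  [accepting]
'b' @ 6: {9}  [accepting]
end set {9} — state 9 in

Answer: ACCEPT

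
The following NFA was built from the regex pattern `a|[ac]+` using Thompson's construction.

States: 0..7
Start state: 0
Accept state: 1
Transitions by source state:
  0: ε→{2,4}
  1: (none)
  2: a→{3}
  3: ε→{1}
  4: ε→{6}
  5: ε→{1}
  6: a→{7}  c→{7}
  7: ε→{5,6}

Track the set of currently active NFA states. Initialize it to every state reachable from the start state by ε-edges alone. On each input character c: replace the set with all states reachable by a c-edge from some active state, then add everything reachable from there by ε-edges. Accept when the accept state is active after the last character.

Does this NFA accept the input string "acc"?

start: ε-closure({0}) = {0,2,4,6}
'a' @ 1: {1,3,5,6,7}  (accept∈set)
'c' @ 2: {1,5,6,7}  (accept∈set)
'c' @ 3: {1,5,6,7}  (accept∈set)
after full input: {1,5,6,7}  (accept=1 in)

Answer: ACCEPT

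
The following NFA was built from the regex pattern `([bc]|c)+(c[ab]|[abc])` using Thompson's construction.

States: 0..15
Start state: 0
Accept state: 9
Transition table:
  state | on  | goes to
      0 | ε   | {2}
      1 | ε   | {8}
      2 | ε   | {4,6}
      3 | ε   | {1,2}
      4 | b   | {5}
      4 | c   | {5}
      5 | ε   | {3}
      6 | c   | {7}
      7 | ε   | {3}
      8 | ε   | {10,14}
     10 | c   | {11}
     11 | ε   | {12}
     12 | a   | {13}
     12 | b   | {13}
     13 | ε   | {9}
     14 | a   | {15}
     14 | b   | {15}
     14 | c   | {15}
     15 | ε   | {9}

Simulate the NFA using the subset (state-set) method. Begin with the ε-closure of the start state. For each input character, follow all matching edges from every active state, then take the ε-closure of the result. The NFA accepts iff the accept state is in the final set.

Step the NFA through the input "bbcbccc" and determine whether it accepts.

Answer: ACCEPT

Trace:
S₀ = ε-closure({0}) = {0,2,4,6}
'b' @ 1: {1,2,3,4,5,6,8,10,14}
'b' @ 2: {1,2,3,4,5,6,8,9,10,14,15}  ✓accept
'c' @ 3: {1,2,3,4,5,6,7,8,9,10,11,12,14,15}  ✓accept
'b' @ 4: {1,2,3,4,5,6,8,9,10,13,14,15}  ✓accept
'c' @ 5: {1,2,3,4,5,6,7,8,9,10,11,12,14,15}  ✓accept
'c' @ 6: {1,2,3,4,5,6,7,8,9,10,11,12,14,15}  ✓accept
'c' @ 7: {1,2,3,4,5,6,7,8,9,10,11,12,14,15}  ✓accept
final: {1,2,3,4,5,6,7,8,9,10,11,12,14,15}; accept 9 in set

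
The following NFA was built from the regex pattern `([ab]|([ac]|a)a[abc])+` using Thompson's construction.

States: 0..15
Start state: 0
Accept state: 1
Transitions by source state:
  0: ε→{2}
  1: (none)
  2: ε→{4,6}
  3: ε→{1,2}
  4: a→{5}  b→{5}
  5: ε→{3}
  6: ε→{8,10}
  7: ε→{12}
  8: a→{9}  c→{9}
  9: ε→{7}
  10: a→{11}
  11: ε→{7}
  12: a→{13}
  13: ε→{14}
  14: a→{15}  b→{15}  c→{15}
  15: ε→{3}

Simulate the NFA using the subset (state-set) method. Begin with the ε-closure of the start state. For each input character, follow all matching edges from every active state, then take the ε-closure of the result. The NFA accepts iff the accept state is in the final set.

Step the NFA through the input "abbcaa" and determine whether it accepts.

initial (ε-close {0}): {0,2,4,6,8,10}
'a' @ 1: {1,2,3,4,5,6,7,8,9,10,11,12}  (accept∈set)
'b' @ 2: {1,2,3,4,5,6,8,10}  (accept∈set)
'b' @ 3: {1,2,3,4,5,6,8,10}  (accept∈set)
'c' @ 4: {7,9,12}
'a' @ 5: {13,14}
'a' @ 6: {1,2,3,4,6,8,10,15}  (accept∈set)
final: {1,2,3,4,6,8,10,15}; accept 1 in set

Answer: ACCEPT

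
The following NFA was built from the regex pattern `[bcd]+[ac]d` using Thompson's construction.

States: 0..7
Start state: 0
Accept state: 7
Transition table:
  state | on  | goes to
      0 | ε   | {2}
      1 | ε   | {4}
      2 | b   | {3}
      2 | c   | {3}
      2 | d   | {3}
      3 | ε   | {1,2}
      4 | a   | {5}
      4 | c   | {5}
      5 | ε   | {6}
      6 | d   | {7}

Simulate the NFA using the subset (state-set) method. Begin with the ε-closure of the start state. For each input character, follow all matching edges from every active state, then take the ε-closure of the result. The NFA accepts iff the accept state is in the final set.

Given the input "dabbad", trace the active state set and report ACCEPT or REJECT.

start: ε-closure({0}) = {0,2}
'd' @ 1: {1,2,3,4}
'a' @ 2: {5,6}
'b' @ 3: {}  — dead — no transitions
rest 'bad' ignored (set empty)
final: {}; accept 7 not in set

Answer: REJECT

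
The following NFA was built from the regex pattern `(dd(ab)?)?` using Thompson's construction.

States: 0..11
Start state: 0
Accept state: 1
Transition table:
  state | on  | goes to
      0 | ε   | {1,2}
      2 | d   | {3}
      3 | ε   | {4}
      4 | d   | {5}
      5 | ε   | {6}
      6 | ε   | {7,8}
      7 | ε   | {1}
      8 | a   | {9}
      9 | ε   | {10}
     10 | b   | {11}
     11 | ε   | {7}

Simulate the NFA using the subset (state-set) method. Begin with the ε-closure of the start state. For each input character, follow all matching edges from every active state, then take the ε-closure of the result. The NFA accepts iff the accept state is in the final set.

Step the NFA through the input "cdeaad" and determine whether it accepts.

S₀ = ε-closure({0}) = {0,1,2}
'c' @ 1: {}  — dead — no transitions
rest 'deaad' ignored (set empty)
end set {} — state 1 not in

Answer: REJECT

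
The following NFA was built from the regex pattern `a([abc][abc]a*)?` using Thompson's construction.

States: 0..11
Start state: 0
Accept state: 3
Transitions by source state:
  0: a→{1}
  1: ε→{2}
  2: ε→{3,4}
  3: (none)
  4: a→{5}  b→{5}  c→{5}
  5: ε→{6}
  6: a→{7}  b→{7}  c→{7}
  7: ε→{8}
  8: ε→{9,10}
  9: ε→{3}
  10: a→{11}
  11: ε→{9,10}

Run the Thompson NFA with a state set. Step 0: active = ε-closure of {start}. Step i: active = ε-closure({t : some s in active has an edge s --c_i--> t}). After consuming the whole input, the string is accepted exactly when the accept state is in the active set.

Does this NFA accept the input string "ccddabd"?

Answer: REJECT

Derivation:
S₀ = ε-closure({0}) = {0}
'c' @ 1: {}  — state set empty
rest 'cddabd' ignored (set empty)
final: {}; accept 3 not in set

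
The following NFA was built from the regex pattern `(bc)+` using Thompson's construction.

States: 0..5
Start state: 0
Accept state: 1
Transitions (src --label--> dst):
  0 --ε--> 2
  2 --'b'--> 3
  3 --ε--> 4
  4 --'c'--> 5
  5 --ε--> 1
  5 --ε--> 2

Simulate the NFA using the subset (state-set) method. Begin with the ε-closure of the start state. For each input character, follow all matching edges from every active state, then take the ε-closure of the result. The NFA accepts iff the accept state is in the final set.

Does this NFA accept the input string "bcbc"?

S₀ = ε-closure({0}) = {0,2}
'b' @ 1: {3,4}
'c' @ 2: {1,2,5}  [accepting]
'b' @ 3: {3,4}
'c' @ 4: {1,2,5}  [accepting]
end set {1,2,5} — state 1 in

Answer: ACCEPT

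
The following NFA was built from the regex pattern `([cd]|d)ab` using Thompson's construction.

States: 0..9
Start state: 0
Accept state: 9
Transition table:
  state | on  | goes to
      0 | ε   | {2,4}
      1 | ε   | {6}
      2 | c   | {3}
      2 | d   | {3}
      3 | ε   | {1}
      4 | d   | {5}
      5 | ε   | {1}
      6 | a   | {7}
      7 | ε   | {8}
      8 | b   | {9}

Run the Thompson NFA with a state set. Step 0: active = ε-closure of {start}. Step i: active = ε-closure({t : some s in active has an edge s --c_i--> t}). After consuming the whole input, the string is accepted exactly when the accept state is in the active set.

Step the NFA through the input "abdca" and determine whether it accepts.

S₀ = ε-closure({0}) = {0,2,4}
'a' @ 1: {}  — state set empty
rest 'bdca' ignored (set empty)
end set {} — state 9 not in

Answer: REJECT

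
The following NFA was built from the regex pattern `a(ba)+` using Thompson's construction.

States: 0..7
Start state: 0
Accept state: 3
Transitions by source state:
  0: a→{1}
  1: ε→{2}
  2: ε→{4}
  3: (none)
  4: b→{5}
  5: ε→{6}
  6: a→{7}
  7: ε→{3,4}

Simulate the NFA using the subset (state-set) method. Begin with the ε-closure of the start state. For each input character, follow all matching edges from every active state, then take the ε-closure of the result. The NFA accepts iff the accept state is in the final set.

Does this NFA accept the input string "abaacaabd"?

Answer: REJECT

Trace:
S₀ = ε-closure({0}) = {0}
'a' @ 1: {1,2,4}
'b' @ 2: {5,6}
'a' @ 3: {3,4,7}  [accepting]
'a' @ 4: {}  — state set empty
rest 'caabd' ignored (set empty)
end set {} — state 3 not in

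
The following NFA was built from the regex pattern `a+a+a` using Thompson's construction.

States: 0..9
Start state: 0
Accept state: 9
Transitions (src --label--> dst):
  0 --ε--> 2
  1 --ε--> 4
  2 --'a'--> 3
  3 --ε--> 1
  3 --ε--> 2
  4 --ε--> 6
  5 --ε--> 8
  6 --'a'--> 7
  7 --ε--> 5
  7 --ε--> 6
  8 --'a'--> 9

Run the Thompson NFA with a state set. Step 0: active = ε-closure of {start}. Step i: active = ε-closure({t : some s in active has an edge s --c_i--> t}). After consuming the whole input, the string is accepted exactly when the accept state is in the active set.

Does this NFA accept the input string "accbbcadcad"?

start: ε-closure({0}) = {0,2}
'a' @ 1: {1,2,3,4,6}
'c' @ 2: {}  — no active states
rest 'cbbcadcad' ignored (set empty)
end set {} — state 9 not in

Answer: REJECT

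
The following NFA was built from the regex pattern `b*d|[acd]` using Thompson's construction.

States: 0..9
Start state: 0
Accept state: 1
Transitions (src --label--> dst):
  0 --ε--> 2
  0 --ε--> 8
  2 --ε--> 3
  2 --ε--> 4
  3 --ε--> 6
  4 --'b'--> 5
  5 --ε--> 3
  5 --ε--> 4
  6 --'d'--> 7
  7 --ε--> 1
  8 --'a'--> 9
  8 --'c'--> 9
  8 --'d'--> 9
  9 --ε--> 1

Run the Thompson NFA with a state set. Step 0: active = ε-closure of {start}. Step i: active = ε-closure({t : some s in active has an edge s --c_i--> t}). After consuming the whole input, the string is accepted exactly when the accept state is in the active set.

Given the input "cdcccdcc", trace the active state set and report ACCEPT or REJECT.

initial (ε-close {0}): {0,2,3,4,6,8}
'c' @ 1: {1,9}  ✓accept
'd' @ 2: {}  — dead — no transitions
rest 'cccdcc' ignored (set empty)
after full input: {}  (accept=1 not in)

Answer: REJECT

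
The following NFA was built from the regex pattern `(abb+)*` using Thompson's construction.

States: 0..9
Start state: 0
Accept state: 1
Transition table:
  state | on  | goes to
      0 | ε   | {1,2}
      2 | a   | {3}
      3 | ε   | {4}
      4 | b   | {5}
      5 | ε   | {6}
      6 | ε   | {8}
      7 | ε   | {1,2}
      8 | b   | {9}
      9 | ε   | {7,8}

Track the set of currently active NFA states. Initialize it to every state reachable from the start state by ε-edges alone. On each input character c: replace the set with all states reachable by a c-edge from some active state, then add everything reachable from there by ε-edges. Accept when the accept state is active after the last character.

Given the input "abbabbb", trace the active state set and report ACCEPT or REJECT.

Answer: ACCEPT

Steps:
start: ε-closure({0}) = {0,1,2}
'a' @ 1: {3,4}
'b' @ 2: {5,6,8}
'b' @ 3: {1,2,7,8,9}  [accepting]
'a' @ 4: {3,4}
'b' @ 5: {5,6,8}
'b' @ 6: {1,2,7,8,9}  [accepting]
'b' @ 7: {1,2,7,8,9}  [accepting]
end set {1,2,7,8,9} — state 1 in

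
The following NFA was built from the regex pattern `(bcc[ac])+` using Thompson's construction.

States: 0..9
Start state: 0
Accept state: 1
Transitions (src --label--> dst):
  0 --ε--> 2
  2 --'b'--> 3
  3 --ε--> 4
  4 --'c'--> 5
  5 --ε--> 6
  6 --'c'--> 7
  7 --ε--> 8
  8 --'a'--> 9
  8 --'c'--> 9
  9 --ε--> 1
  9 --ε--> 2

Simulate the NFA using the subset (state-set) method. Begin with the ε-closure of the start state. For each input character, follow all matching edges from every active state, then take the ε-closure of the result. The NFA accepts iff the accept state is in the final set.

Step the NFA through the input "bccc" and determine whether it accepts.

Answer: ACCEPT

Steps:
initial (ε-close {0}): {0,2}
'b' @ 1: {3,4}
'c' @ 2: {5,6}
'c' @ 3: {7,8}
'c' @ 4: {1,2,9}  ✓accept
final: {1,2,9}; accept 1 in set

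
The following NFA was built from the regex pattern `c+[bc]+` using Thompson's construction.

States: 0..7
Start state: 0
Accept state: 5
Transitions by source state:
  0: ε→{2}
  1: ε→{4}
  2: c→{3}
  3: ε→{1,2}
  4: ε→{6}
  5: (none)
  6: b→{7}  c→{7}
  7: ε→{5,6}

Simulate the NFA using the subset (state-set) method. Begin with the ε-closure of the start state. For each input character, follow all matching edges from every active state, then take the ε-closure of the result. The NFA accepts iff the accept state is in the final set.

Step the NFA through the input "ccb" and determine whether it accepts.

initial (ε-close {0}): {0,2}
'c' @ 1: {1,2,3,4,6}
'c' @ 2: {1,2,3,4,5,6,7}  ✓accept
'b' @ 3: {5,6,7}  ✓accept
end set {5,6,7} — state 5 in

Answer: ACCEPT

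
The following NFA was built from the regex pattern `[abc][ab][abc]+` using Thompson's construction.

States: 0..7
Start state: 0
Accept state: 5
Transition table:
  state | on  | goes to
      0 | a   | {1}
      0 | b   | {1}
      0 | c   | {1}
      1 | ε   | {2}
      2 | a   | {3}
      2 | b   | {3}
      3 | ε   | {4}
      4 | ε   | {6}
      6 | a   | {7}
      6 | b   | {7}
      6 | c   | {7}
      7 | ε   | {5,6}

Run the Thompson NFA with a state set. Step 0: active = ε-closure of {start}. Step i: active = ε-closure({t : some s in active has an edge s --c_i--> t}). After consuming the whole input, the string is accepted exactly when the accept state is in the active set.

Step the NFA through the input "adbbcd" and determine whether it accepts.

Answer: REJECT

Derivation:
S₀ = ε-closure({0}) = {0}
'a' @ 1: {1,2}
'd' @ 2: {}  — no active states
rest 'bbcd' ignored (set empty)
end set {} — state 5 not in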